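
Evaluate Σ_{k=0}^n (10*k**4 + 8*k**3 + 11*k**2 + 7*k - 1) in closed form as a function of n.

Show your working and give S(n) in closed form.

r(k) = (10*k**4 + 48*k**3 + 95*k**2 + 93*k + 35)/(10*k**4 + 8*k**3 + 11*k**2 + 7*k - 1) after simplifying.
Gosper form: A/B · C(k+1)/C(k) with A=1, B=1, C=k**4 + 4*k**3/5 + 11*k**2/10 + 7*k/10 - 1/10.
Set up (1)·f(k+1) − (1)·f(k) − (k**4 + 4*k**3/5 + 11*k**2/10 + 7*k/10 - 1/10) = 0.
From deg A=0, deg B=0, deg C=4: d=5.
A polynomial solution: f(k) = k*(2*k**4 - 3*k**3 + 3*k**2 - 3)/10.
Then R = B(k−1)f/C = k*(2*k**4 - 3*k**3 + 3*k**2 - 3)/(10*k**4 + 8*k**3 + 11*k**2 + 7*k - 1), so s_k = R(k)·t_k = k*(2*k**4 - 3*k**3 + 3*k**2 - 3).
s_(k+1) − s_k = 10*k**4 + 8*k**3 + 11*k**2 + 7*k - 1 = t_k.
Telescope: S(n) = s_(n+1) − s_(0) = 2*n**5 + 7*n**4 + 11*n**3 + 11*n**2 + 4*n - 1 − (0) = 2*n**5 + 7*n**4 + 11*n**3 + 11*n**2 + 4*n - 1.

S(n) = 2*n**5 + 7*n**4 + 11*n**3 + 11*n**2 + 4*n - 1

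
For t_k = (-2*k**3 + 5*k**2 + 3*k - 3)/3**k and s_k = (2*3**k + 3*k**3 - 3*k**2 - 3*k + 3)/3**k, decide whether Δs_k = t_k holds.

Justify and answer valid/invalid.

valid; difference matches t_k

s_(k+1) = (2*3**k + k**3 + 2*k**2)/3**k
s_(k+1) − s_k = (-2*k**3 + 5*k**2 + 3*k - 3)/3**k
(s_(k+1) − s_k) − t_k = 0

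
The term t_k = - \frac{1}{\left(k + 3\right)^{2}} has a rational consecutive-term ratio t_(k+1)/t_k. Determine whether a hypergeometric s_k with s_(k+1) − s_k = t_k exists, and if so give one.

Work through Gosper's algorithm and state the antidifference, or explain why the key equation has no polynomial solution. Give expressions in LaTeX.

none (Gosper's algorithm certifies no s_k)

Ratio r(k) = (k + 3)**2/(k + 4)**2.
A = k**2 + 6*k + 9, B = k**2 + 8*k + 16, C = 1.
Solve (k**2 + 6*k + 9)·f(k+1) − (k**2 + 6*k + 9)·f(k) = 1.
Degrees (2,2,0) ⇒ d ≤ 0.
f = c0 ⇒ A·f(k+1) − B(k−1)·f(k) − C = -1. The system {-1 = 0} is inconsistent; no antidifference.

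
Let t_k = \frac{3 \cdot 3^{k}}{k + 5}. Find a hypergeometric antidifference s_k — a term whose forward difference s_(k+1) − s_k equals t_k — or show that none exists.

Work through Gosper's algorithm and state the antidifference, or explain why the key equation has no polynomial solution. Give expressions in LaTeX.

no hypergeometric antidifference exists

Step 1: r(k) = 3*(k + 5)/(k + 6).
Take A(k)=3*k + 15, B(k)=k + 6, C(k)=1.
Set up (3*k + 15)·f(k+1) − (k + 5)·f(k) − (1) = 0.
Degrees (1,1,0) ⇒ d ≤ -1.
d = -1 < 0 ⇒ no nonzero polynomial f; not summable.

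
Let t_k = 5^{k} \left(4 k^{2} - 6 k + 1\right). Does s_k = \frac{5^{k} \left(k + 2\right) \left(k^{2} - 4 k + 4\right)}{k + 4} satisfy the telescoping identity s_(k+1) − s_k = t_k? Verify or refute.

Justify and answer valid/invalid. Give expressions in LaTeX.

Invalid: residual \frac{2 \cdot 5^{k} k \left(- 4 k^{2} - 9 k + 19\right)}{k^{2} + 9 k + 20} ≠ 0.

s_(k+1) = 5**(k + 1)*(k**3 + k**2 - 5*k + 3)/(k + 5)
s_(k+1) − s_k = 5**k*(4*k**4 + 22*k**3 + 9*k**2 - 73*k + 20)/(k**2 + 9*k + 20)
(s_(k+1) − s_k) − t_k = 2*5**k*k*(-4*k**2 - 9*k + 19)/(k**2 + 9*k + 20)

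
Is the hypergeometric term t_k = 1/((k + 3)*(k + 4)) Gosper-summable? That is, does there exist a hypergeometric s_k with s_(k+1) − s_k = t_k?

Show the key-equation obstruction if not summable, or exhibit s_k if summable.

Yes. s_k = k/(3*(k + 3)).

Compute t_(k+1)/t_k: get (k + 3)/(k + 5).
Factor: A=k + 3; B=k + 5; C=1.
Solve (k + 3)·f(k+1) − (k + 4)·f(k) = 1.
Degrees (1,1,0) ⇒ d ≤ 1.
Solve for f: f(k) = k/3 (degree 1 ≤ 1).
Certificate R = B(k−1)f/C = k*(k + 4)/3 gives s_k = k/(3*(k + 3)).
Δs = 1/(k**2 + 7*k + 12), as required.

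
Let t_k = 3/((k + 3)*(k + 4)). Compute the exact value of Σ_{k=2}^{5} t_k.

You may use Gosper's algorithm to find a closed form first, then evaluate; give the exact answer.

Σ = 4/15

Compute t_(k+1)/t_k: get (k + 3)/(k + 5).
A = k + 3, B = k + 5, C = 1.
f must satisfy (k + 3)·f(k+1) − (k + 4)·f(k) = 1.
deg f ≤ 1 (via 1,1,0).
A polynomial solution: f(k) = k/3.
R(k) = B(k−1)·f(k)/C(k) = k*(k + 4)/3; s_k = R·t_k = k/(k + 3).
Check: Δs_k = 3/(k**2 + 7*k + 12). ✓
Evaluate s at k=6 and k=2: 2/3 and 2/5; difference 4/15.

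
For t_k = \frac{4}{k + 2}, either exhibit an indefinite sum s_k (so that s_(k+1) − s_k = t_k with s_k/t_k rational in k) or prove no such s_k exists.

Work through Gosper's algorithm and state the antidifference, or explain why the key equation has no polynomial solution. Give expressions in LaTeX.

not Gosper-summable; s_k does not exist

Step 1: r(k) = (k + 2)/(k + 3).
Factor: A=k + 2; B=k + 3; C=1.
Solve (k + 2)·f(k+1) − (k + 2)·f(k) = 1.
d = 0 from the (1,1,0) case.
f = c0 ⇒ A·f(k+1) − B(k−1)·f(k) − C = -1. The system {-1 = 0} is inconsistent; no antidifference.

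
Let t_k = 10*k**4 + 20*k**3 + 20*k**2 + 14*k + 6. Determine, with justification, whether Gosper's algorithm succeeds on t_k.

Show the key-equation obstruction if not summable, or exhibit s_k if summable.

Ratio r(k) = (5*k**4 + 30*k**3 + 70*k**2 + 77*k + 35)/(5*k**4 + 10*k**3 + 10*k**2 + 7*k + 3).
A = 1, B = 1, C = k**4 + 2*k**3 + 2*k**2 + 7*k/5 + 3/5.
Key eq: (1)·f(k+1) = (1)·f(k) + (k**4 + 2*k**3 + 2*k**2 + 7*k/5 + 3/5).
From deg A=0, deg B=0, deg C=4: d=5.
A polynomial solution: f(k) = k*(k**4 + k + 1)/5.
R(k) = B(k−1)·f(k)/C(k) = k*(k**4 + k + 1)/(5*k**4 + 10*k**3 + 10*k**2 + 7*k + 3); s_k = R·t_k = 2*k*(k**4 + k + 1).
Δs = 10*k**4 + 20*k**3 + 20*k**2 + 14*k + 6, as required.

Yes. s_k = 2*k*(k**4 + k + 1).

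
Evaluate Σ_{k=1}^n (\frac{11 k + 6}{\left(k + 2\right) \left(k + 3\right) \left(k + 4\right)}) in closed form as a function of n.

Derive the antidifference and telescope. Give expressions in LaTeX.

S(n) = \frac{n \left(25 n + 43\right)}{12 \left(n^{2} + 7 n + 12\right)}

Compute t_(k+1)/t_k: get (k + 2)*(11*k + 17)/((k + 5)*(11*k + 6)).
Take A(k)=k + 2, B(k)=k + 5, C(k)=k + 6/11.
f must satisfy (k + 2)·f(k+1) − (k + 4)·f(k) = k + 6/11.
d = 2 from the (1,1,1) case.
Solve for f: f(k) = k*(7*k + 2)/33 (degree 2 ≤ 2).
Certificate R = B(k−1)f/C = k*(k + 4)*(7*k + 2)/(3*(11*k + 6)) gives s_k = k*(7*k + 2)/(3*(k + 2)*(k + 3)).
Verify: (11*k + 6)/(k**3 + 9*k**2 + 26*k + 24) matches t_k.
Σ_(k=1)^n t_k = s_(n+1) − s_(1) = ((7*n**2 + 16*n + 9)/(3*(n**2 + 7*n + 12))) − (1/4), i.e. n*(25*n + 43)/(12*(n**2 + 7*n + 12)).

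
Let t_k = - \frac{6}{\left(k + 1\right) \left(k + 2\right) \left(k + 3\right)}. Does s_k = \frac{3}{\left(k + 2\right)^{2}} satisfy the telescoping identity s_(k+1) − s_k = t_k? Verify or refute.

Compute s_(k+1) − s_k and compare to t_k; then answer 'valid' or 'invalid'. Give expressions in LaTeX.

Invalid: residual \frac{3 \left(3 k + 7\right)}{k^{5} + 11 k^{4} + 47 k^{3} + 97 k^{2} + 96 k + 36} ≠ 0.

s_(k+1) = 3/(k + 3)**2
s_(k+1) − s_k = 3/(k + 3)**2 - 3/(k + 2)**2
(s_(k+1) − s_k) − t_k = 3*(3*k + 7)/(k**5 + 11*k**4 + 47*k**3 + 97*k**2 + 96*k + 36)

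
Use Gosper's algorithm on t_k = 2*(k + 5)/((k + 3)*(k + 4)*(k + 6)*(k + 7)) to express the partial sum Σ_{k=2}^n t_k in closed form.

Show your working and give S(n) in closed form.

S(n) = (n**2 + 11*n - 12)/(40*(n**2 + 11*n + 28))

r(k) = (k + 3)*(k + 6)**2/((k + 5)**2*(k + 8)) after simplifying.
Normal form (A,B,C) = (k + 3, k + 8, k**2 + 10*k + 25).
Need (k + 3)·f(k+1) − (k + 7)·f(k) = k**2 + 10*k + 25.
Bound: deg f ≤ 4.
Match coefficients ⇒ f(k) = k*(k + 4)*(k + 5)*(k + 9)/36.
Certificate R = B(k−1)f/C = k*(k + 4)*(k + 7)*(k + 9)/(36*(k + 5)) gives s_k = k*(k + 9)/(18*(k**2 + 9*k + 18)).
Δs = 2*(k + 5)/(k**4 + 20*k**3 + 145*k**2 + 450*k + 504), as required.
Σ_(k=2)^n t_k = s_(n+1) − s_(2) = ((n**2 + 11*n + 10)/(18*(n**2 + 11*n + 28))) − (11/360), i.e. (n**2 + 11*n - 12)/(40*(n**2 + 11*n + 28)).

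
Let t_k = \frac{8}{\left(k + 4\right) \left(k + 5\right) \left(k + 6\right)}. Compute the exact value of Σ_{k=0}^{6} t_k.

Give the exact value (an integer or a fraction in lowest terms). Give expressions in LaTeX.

Σ = 28/165

t_(k+1)/t_k = (k + 4)/(k + 7).
Normal form (A,B,C) = (k + 4, k + 7, 1).
f must satisfy (k + 4)·f(k+1) − (k + 6)·f(k) = 1.
deg f ≤ 2 (via 1,1,0).
Match coefficients ⇒ f(k) = k*(k + 9)/40.
R(k) = B(k−1)·f(k)/C(k) = k*(k + 6)*(k + 9)/40; s_k = R·t_k = k*(k + 9)/(5*(k + 4)*(k + 5)).
Verify: 8/(k**3 + 15*k**2 + 74*k + 120) matches t_k.
Σ_(k=0)^(6) t_k = s_(7) − s_(0) = 28/165 − (0) = 28/165.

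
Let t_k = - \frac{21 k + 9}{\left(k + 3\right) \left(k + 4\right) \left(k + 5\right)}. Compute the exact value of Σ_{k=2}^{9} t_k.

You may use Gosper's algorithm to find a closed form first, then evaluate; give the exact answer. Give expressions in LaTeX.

Σ = -568/455

r(k) = (k + 3)*(7*k + 10)/((k + 6)*(7*k + 3)) after simplifying.
A = k + 3, B = k + 6, C = k + 3/7.
Key eq: (k + 3)·f(k+1) = (k + 5)·f(k) + (k + 3/7).
d = 2 from the (1,1,1) case.
Solve for f: f(k) = k**2/7 (degree 2 ≤ 2).
Get s_k = R·t_k = -3*k**2/(k**2 + 7*k + 12) with R(k) = B(k−1)f(k)/C(k) = k**2*(k + 5)/(7*k + 3).
Δs = 3*(-7*k - 3)/(k**3 + 12*k**2 + 47*k + 60), as required.
Evaluate s at k=10 and k=2: -150/91 and -2/5; difference -568/455.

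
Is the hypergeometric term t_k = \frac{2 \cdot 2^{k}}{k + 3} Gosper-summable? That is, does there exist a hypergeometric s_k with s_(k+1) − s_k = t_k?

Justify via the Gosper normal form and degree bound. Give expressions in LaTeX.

No — key equation has no polynomial f.

Ratio r(k) = 2*(k + 3)/(k + 4).
Gosper form: A/B · C(k+1)/C(k) with A=2*k + 6, B=k + 4, C=1.
Need (2*k + 6)·f(k+1) − (k + 3)·f(k) = 1.
From deg A=1, deg B=1, deg C=0: d=-1.
deg f ≤ -1 is impossible — no certificate.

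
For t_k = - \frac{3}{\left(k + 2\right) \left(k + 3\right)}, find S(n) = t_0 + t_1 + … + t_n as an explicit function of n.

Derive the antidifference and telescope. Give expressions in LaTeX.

r(k) = (k + 2)/(k + 4) after simplifying.
Gosper form: A/B · C(k+1)/C(k) with A=k + 2, B=k + 4, C=1.
Set up (k + 2)·f(k+1) − (k + 3)·f(k) − (1) = 0.
From deg A=1, deg B=1, deg C=0: d=1.
A polynomial solution: f(k) = k/2.
Get s_k = R·t_k = -3*k/(2*k + 4) with R(k) = B(k−1)f(k)/C(k) = k*(k + 3)/2.
s_(k+1) − s_k = -3/(k**2 + 5*k + 6) = t_k.
s_(n+1) = 3*(-n - 1)/(2*(n + 3)) and s_(0) = 0, so S(n) = 3*(-n - 1)/(2*(n + 3)).

S(n) = \frac{3 \left(- n - 1\right)}{2 \left(n + 3\right)}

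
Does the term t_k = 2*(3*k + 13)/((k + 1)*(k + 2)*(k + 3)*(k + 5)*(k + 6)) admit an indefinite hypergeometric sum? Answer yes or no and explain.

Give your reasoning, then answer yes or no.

Ratio r(k) = (k + 1)*(k + 5)*(3*k + 16)/((k + 4)*(k + 7)*(3*k + 13)).
So A=k + 1 and B=k + 7, with C=k**2 + 25*k/3 + 52/3.
Set up (k + 1)·f(k+1) − (k + 6)·f(k) − (k**2 + 25*k/3 + 52/3) = 0.
From deg A=1, deg B=1, deg C=2: d=5.
Solving with deg f ≤ 5: f(k) = k*(k + 3)*(k + 4)*(k**2 + 8*k + 17)/30.
R(k) = B(k−1)·f(k)/C(k) = k*(k + 3)*(k + 6)*(k**2 + 8*k + 17)/(10*(3*k + 13)); s_k = R·t_k = k*(k**2 + 8*k + 17)/(5*(k**3 + 8*k**2 + 17*k + 10)).
Verify: 2*(3*k + 13)/(k**5 + 17*k**4 + 107*k**3 + 307*k**2 + 396*k + 180) matches t_k.

Yes. s_k = k*(k**2 + 8*k + 17)/(5*(k**3 + 8*k**2 + 17*k + 10)).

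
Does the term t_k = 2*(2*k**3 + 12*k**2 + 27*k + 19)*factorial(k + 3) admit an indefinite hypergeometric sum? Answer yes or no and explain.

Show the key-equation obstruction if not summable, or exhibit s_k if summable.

Yes. s_k = 2*(2*k**2 + 2*k + 1)*factorial(k + 3).

t_(k+1)/t_k = (2*k**4 + 26*k**3 + 129*k**2 + 288*k + 240)/(2*k**3 + 12*k**2 + 27*k + 19).
A = k + 4, B = 1, C = k**3 + 6*k**2 + 27*k/2 + 19/2.
Need (k + 4)·f(k+1) − (1)·f(k) = k**3 + 6*k**2 + 27*k/2 + 19/2.
From deg A=1, deg B=0, deg C=3: d=2.
Solve for f: f(k) = (2*k**2 + 2*k + 1)/2 (degree 2 ≤ 2).
Then R = B(k−1)f/C = (2*k**2 + 2*k + 1)/(2*k**3 + 12*k**2 + 27*k + 19), so s_k = R(k)·t_k = 2*(2*k**2 + 2*k + 1)*factorial(k + 3).
Δs = 2*(2*k**3 + 12*k**2 + 27*k + 19)*factorial(k + 3), as required.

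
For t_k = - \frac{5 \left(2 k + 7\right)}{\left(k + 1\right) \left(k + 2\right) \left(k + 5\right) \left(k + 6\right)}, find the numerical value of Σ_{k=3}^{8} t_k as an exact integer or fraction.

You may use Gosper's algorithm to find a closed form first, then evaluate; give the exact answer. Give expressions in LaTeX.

t_(k+1)/t_k = (k + 1)*(k + 5)*(2*k + 9)/((k + 3)*(k + 7)*(2*k + 7)).
Factor: A=k + 1; B=k + 7; C=k**3 + 21*k**2/2 + 73*k/2 + 42.
Set up (k + 1)·f(k+1) − (k + 6)·f(k) − (k**3 + 21*k**2/2 + 73*k/2 + 42) = 0.
d = 5 from the (1,1,3) case.
Solve for f: f(k) = k*(k + 2)*(k + 3)*(k + 4)*(k + 6)/10 (degree 5 ≤ 5).
So s_k = (B(k−1)f/C)·t_k = (k*(k + 2)*(k + 6)**2/(5*(2*k + 7)))·t_k = k*(-k - 6)/(k**2 + 6*k + 5).
Verify: 5*(-2*k - 7)/(k**4 + 14*k**3 + 65*k**2 + 112*k + 60) matches t_k.
Σ_(k=3)^(8) t_k = s_(9) − s_(3) = -27/28 − (-27/32) = -27/224.

Σ = -27/224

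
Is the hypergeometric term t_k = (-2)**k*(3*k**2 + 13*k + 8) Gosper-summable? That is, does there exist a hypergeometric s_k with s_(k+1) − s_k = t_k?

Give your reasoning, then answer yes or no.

t_(k+1)/t_k = 2*(-3*k**2 - 19*k - 24)/(3*k**2 + 13*k + 8).
So A=-2 and B=1, with C=k**2 + 13*k/3 + 8/3.
f must satisfy (-2)·f(k+1) − (1)·f(k) = k**2 + 13*k/3 + 8/3.
Bound: deg f ≤ 2.
Coefficient equations give f(k) = -k*(k + 3)/3.
Get s_k = R·t_k = (-2)**k*k*(-k - 3) with R(k) = B(k−1)f(k)/C(k) = -k*(k + 3)/(3*k**2 + 13*k + 8).
Δs = (-2)**k*(3*k**2 + 13*k + 8), as required.

Yes. s_k = (-2)**k*k*(-k - 3).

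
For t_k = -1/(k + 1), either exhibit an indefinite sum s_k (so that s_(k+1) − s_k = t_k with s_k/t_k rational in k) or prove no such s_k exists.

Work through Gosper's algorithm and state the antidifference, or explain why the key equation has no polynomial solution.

Step 1: r(k) = (k + 1)/(k + 2).
Take A(k)=k + 1, B(k)=k + 2, C(k)=1.
Key eq: (k + 1)·f(k+1) = (k + 1)·f(k) + (1).
deg f ≤ 0 (via 1,1,0).
Generic f = c0 gives residual -1; -1 = 0 cannot hold, so t_k is not Gosper-summable.

no hypergeometric antidifference exists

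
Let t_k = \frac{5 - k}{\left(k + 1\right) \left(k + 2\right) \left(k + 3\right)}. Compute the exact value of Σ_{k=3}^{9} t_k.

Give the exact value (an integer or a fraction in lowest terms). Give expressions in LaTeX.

t_(k+1)/t_k = (k - 4)*(k + 1)/((k - 5)*(k + 4)).
So A=k + 1 and B=k + 4, with C=k - 5.
Need (k + 1)·f(k+1) − (k + 3)·f(k) = k - 5.
From deg A=1, deg B=1, deg C=1: d=2.
Solving with deg f ≤ 2: f(k) = -k*(k + 4).
Then R = B(k−1)f/C = -k*(k + 3)*(k + 4)/(k - 5), so s_k = R(k)·t_k = k*(k + 4)/((k + 1)*(k + 2)).
s_(k+1) − s_k = (5 - k)/(k**3 + 6*k**2 + 11*k + 6) = t_k.
Sum = s_(10) − s_(3); s_(10) = 35/33, s_(3) = 21/20 ⇒ 7/660.

Σ = 7/660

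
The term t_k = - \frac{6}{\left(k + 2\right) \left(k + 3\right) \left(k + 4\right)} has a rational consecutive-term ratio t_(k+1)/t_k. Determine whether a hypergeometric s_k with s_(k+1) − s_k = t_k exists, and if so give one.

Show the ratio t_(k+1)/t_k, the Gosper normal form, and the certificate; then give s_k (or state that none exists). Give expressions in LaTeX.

Ratio r(k) = (k + 2)/(k + 5).
Take A(k)=k + 2, B(k)=k + 5, C(k)=1.
f must satisfy (k + 2)·f(k+1) − (k + 4)·f(k) = 1.
From deg A=1, deg B=1, deg C=0: d=2.
Solve for f: f(k) = k*(k + 5)/12 (degree 2 ≤ 2).
R(k) = B(k−1)·f(k)/C(k) = k*(k + 4)*(k + 5)/12; s_k = R·t_k = k*(-k - 5)/(2*(k + 2)*(k + 3)).
Verify: -6/(k**3 + 9*k**2 + 26*k + 24) matches t_k.

s_k = \frac{k \left(- k - 5\right)}{2 \left(k + 2\right) \left(k + 3\right)}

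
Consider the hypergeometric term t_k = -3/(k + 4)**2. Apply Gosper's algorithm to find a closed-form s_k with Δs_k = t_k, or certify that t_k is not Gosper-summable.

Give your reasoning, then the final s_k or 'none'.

not Gosper-summable; s_k does not exist

r(k) = (k + 4)**2/(k + 5)**2 after simplifying.
So A=k**2 + 8*k + 16 and B=k**2 + 10*k + 25, with C=1.
Need (k**2 + 8*k + 16)·f(k+1) − (k**2 + 8*k + 16)·f(k) = 1.
deg f ≤ 0 (via 2,2,0).
Generic f = c0 gives residual -1; -1 = 0 cannot hold, so t_k is not Gosper-summable.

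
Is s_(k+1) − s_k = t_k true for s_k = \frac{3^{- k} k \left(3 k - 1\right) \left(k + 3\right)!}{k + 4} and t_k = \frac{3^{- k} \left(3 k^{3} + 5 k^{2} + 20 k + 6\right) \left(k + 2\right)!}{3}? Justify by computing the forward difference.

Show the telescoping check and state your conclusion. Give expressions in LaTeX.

s_(k+1) = (k + 1)*(3*k + 2)*factorial(k + 4)/(3*3**k*(k + 5))
s_(k+1) − s_k = (3*k**4 + 20*k**3 + 48*k**2 + 111*k + 32)*factorial(k + 3)/(3*3**k*(k + 4)*(k + 5))
(s_(k+1) − s_k) − t_k = -(3*k**4 + 17*k**3 + 31*k**2 + 89*k + 24)*factorial(k + 2)/(3*3**k*(k + 4)*(k + 5))

Invalid: residual - \frac{3^{- k} \left(3 k^{4} + 17 k^{3} + 31 k^{2} + 89 k + 24\right) \left(k + 2\right)!}{3 \left(k + 4\right) \left(k + 5\right)} ≠ 0.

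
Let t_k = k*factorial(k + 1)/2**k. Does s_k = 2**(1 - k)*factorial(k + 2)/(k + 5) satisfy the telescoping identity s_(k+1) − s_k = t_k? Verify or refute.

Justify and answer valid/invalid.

s_(k+1) = factorial(k + 3)/(2**k*(k + 6))
s_(k+1) − s_k = (k**2 + 6*k + 3)*factorial(k + 2)/(2**k*(k + 5)*(k + 6))
(s_(k+1) − s_k) − t_k = -3*(k**2 + 5*k - 2)*factorial(k + 1)/(2**k*(k + 5)*(k + 6))

Invalid: residual -3*(k**2 + 5*k - 2)*factorial(k + 1)/(2**k*(k + 5)*(k + 6)) ≠ 0.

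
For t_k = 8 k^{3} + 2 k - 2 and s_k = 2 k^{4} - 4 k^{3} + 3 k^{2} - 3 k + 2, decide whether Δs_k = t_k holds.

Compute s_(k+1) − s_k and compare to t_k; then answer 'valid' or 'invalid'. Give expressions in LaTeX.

s_(k+1) = k*(2*k**3 + 4*k**2 + 3*k - 1)
s_(k+1) − s_k = 8*k**3 + 2*k - 2
(s_(k+1) − s_k) − t_k = 0

Valid — Δs_k = t_k.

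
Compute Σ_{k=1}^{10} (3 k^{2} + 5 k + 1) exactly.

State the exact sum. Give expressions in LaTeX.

r(k) = (3*k**2 + 11*k + 9)/(3*k**2 + 5*k + 1) after simplifying.
Take A(k)=1, B(k)=1, C(k)=k**2 + 5*k/3 + 1/3.
Set up (1)·f(k+1) − (1)·f(k) − (k**2 + 5*k/3 + 1/3) = 0.
d = 3 from the (0,0,2) case.
Solving with deg f ≤ 3: f(k) = k*(k**2 + k - 1)/3.
Then R = B(k−1)f/C = k*(k**2 + k - 1)/(3*k**2 + 5*k + 1), so s_k = R(k)·t_k = k*(k**2 + k - 1).
Check: Δs_k = 3*k**2 + 5*k + 1. ✓
Evaluate s at k=11 and k=1: 1441 and 1; difference 1440.

Σ = 1440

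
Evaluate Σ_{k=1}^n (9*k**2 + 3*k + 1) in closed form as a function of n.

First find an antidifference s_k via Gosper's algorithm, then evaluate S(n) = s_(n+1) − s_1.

Step 1: r(k) = (9*k**2 + 21*k + 13)/(9*k**2 + 3*k + 1).
Normal form (A,B,C) = (1, 1, k**2 + k/3 + 1/9).
Key eq: (1)·f(k+1) = (1)·f(k) + (k**2 + k/3 + 1/9).
From deg A=0, deg B=0, deg C=2: d=3.
Coefficient equations give f(k) = k*(3*k**2 - 3*k + 1)/9.
Get s_k = R·t_k = k*(3*k**2 - 3*k + 1) with R(k) = B(k−1)f(k)/C(k) = k*(3*k**2 - 3*k + 1)/(9*k**2 + 3*k + 1).
s_(k+1) − s_k = 9*k**2 + 3*k + 1 = t_k.
Evaluate: s_(n+1) = 3*n**3 + 6*n**2 + 4*n + 1; subtract s_(1) = 1 ⇒ S(n) = n*(3*n**2 + 6*n + 4).

S(n) = n*(3*n**2 + 6*n + 4)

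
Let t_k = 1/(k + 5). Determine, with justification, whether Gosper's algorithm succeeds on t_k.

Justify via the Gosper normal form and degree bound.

No — the linear system for f has no solution.

t_(k+1)/t_k = (k + 5)/(k + 6).
So A=k + 5 and B=k + 6, with C=1.
f must satisfy (k + 5)·f(k+1) − (k + 5)·f(k) = 1.
d = 0 from the (1,1,0) case.
Put f(k) = c0: A·f(k+1) − B(k−1)·f(k) − C = -1; need -1 = 0 — inconsistent ⇒ no f, not summable.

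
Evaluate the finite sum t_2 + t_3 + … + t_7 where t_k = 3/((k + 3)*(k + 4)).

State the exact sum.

Σ = 18/55

r(k) = (k + 3)/(k + 5) after simplifying.
Normal form (A,B,C) = (k + 3, k + 5, 1).
Solve (k + 3)·f(k+1) − (k + 4)·f(k) = 1.
deg f ≤ 1 (via 1,1,0).
Coefficient equations give f(k) = k/3.
Get s_k = R·t_k = k/(k + 3) with R(k) = B(k−1)f(k)/C(k) = k*(k + 4)/3.
Check: Δs_k = 3/(k**2 + 7*k + 12). ✓
Σ_(k=2)^(7) t_k = s_(8) − s_(2) = 8/11 − (2/5) = 18/55.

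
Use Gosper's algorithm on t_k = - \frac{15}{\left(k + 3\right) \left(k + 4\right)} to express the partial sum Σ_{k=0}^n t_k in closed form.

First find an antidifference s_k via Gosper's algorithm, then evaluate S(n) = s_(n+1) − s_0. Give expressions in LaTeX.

S(n) = \frac{5 \left(- n - 1\right)}{n + 4}

Ratio r(k) = (k + 3)/(k + 5).
Take A(k)=k + 3, B(k)=k + 5, C(k)=1.
Solve (k + 3)·f(k+1) − (k + 4)·f(k) = 1.
deg f ≤ 1 (via 1,1,0).
A polynomial solution: f(k) = k/3.
So s_k = (B(k−1)f/C)·t_k = (k*(k + 4)/3)·t_k = -5*k/(k + 3).
Δs = -15/(k**2 + 7*k + 12), as required.
s_(n+1) = 5*(-n - 1)/(n + 4) and s_(0) = 0, so S(n) = 5*(-n - 1)/(n + 4).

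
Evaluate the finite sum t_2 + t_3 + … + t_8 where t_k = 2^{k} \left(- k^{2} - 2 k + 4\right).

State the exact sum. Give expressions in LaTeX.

Step 1: r(k) = 2*(k**2 + 4*k - 1)/(k**2 + 2*k - 4).
Take A(k)=2, B(k)=1, C(k)=k**2 + 2*k - 4.
Set up (2)·f(k+1) − (1)·f(k) − (k**2 + 2*k - 4) = 0.
Degrees (0,0,2) ⇒ d ≤ 2.
A polynomial solution: f(k) = k**2 - 2*k - 2.
Certificate R = B(k−1)f/C = (k**2 - 2*k - 2)/(k**2 + 2*k - 4) gives s_k = 2**k*(-k**2 + 2*k + 2).
Verify: 2**k*(-k**2 - 2*k + 4) matches t_k.
Sum = s_(9) − s_(2); s_(9) = -31232, s_(2) = 8 ⇒ -31240.

Σ = -31240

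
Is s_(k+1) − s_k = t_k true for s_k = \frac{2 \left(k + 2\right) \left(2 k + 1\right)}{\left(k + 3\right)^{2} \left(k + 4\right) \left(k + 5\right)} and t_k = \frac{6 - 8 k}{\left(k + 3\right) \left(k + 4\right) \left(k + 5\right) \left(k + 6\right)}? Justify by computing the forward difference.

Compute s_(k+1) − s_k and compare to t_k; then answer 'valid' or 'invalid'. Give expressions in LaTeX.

Invalid: residual \frac{2 \left(6 k^{2} + 22 k - 3\right)}{k^{6} + 25 k^{5} + 257 k^{4} + 1391 k^{3} + 4182 k^{2} + 6624 k + 4320} ≠ 0.

s_(k+1) = 2*(k + 3)*(2*k + 3)/((k + 4)**2*(k + 5)*(k + 6))
s_(k+1) − s_k = 2*(-4*k**3 - 19*k**2 - 5*k + 33)/(k**6 + 25*k**5 + 257*k**4 + 1391*k**3 + 4182*k**2 + 6624*k + 4320)
(s_(k+1) − s_k) − t_k = 2*(6*k**2 + 22*k - 3)/(k**6 + 25*k**5 + 257*k**4 + 1391*k**3 + 4182*k**2 + 6624*k + 4320)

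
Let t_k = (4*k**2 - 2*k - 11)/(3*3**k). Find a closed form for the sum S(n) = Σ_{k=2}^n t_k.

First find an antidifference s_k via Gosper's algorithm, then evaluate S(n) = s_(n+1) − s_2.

S(n) = 3**(-n - 1)*(2*3**n - 2*n**2 - 5*n + 1)

Step 1: r(k) = (4*k**2 + 6*k - 9)/(3*(4*k**2 - 2*k - 11)).
Gosper form: A/B · C(k+1)/C(k) with A=1/3, B=1, C=k**2 - k/2 - 11/4.
Solve (1/3)·f(k+1) − (1)·f(k) = k**2 - k/2 - 11/4.
Degrees (0,0,2) ⇒ d ≤ 2.
Coefficient equations give f(k) = -3*(2*k**2 + k - 4)/4.
R(k) = B(k−1)·f(k)/C(k) = -3*(2*k**2 + k - 4)/(4*k**2 - 2*k - 11); s_k = R·t_k = (-2*k**2 - k + 4)/3**k.
Δs = (4*k**2 - 2*k - 11)/(3*3**k), as required.
Telescope: S(n) = s_(n+1) − s_(2) = 3**(-n - 1)*(-2*n**2 - 5*n + 1) − (-2/3) = 3**(-n - 1)*(2*3**n - 2*n**2 - 5*n + 1).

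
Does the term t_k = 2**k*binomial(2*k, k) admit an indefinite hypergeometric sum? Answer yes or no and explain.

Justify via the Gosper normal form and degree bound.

The ratio is 4*(2*k + 1)/(k + 1).
So A=8*k + 4 and B=k + 1, with C=1.
Solve (8*k + 4)·f(k+1) − (k)·f(k) = 1.
From deg A=1, deg B=1, deg C=0: d=-1.
d = -1 < 0 ⇒ no nonzero polynomial f; not summable.

No — t_k has no hypergeometric antidifference.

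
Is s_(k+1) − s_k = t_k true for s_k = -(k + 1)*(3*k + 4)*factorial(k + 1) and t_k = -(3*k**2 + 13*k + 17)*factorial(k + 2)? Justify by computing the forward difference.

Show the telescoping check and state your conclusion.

Invalid: residual (3*k**2 + 10*k + 10)*factorial(k + 1) ≠ 0.

s_(k+1) = -(k + 2)*(3*k + 7)*factorial(k + 2)
s_(k+1) − s_k = -(3*k**3 + 16*k**2 + 33*k + 24)*factorial(k + 1)
(s_(k+1) − s_k) − t_k = (3*k**2 + 10*k + 10)*factorial(k + 1)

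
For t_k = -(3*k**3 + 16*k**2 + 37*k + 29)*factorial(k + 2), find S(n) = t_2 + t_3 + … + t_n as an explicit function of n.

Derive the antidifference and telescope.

S(n) = -3*n**2*factorial(n + 3) - 10*n*factorial(n + 3) - 11*factorial(n + 3) + 576

The ratio is (3*k**4 + 34*k**3 + 153*k**2 + 319*k + 255)/(3*k**3 + 16*k**2 + 37*k + 29).
Factor: A=k + 3; B=1; C=k**3 + 16*k**2/3 + 37*k/3 + 29/3.
Set up (k + 3)·f(k+1) − (1)·f(k) − (k**3 + 16*k**2/3 + 37*k/3 + 29/3) = 0.
deg f ≤ 2 (via 1,0,3).
A polynomial solution: f(k) = (3*k**2 + 4*k + 4)/3.
Get s_k = R·t_k = -(3*k**2 + 4*k + 4)*factorial(k + 2) with R(k) = B(k−1)f(k)/C(k) = (3*k**2 + 4*k + 4)/(3*k**3 + 16*k**2 + 37*k + 29).
Δs = -(3*k**3 + 16*k**2 + 37*k + 29)*factorial(k + 2), as required.
Evaluate: s_(n+1) = -(3*n**2 + 10*n + 11)*factorial(n + 3); subtract s_(2) = -576 ⇒ S(n) = -3*n**2*factorial(n + 3) - 10*n*factorial(n + 3) - 11*factorial(n + 3) + 576.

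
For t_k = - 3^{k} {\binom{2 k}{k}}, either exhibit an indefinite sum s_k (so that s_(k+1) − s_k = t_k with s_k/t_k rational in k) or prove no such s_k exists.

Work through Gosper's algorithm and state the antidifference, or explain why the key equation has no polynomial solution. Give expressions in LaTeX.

none (Gosper's algorithm certifies no s_k)

Ratio r(k) = 6*(2*k + 1)/(k + 1).
Take A(k)=12*k + 6, B(k)=k + 1, C(k)=1.
Key eq: (12*k + 6)·f(k+1) = (k)·f(k) + (1).
Degrees (1,1,0) ⇒ d ≤ -1.
Negative degree bound (-1): no f exists, t_k not Gosper-summable.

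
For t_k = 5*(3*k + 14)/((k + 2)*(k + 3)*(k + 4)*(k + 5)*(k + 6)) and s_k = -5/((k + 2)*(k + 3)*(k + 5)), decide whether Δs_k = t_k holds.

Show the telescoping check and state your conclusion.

s_(k+1) = -5/((k + 3)*(k + 4)*(k + 6))
s_(k+1) − s_k = 5*(3*k + 14)/(k**5 + 20*k**4 + 155*k**3 + 580*k**2 + 1044*k + 720)
(s_(k+1) − s_k) − t_k = 0

valid; difference matches t_k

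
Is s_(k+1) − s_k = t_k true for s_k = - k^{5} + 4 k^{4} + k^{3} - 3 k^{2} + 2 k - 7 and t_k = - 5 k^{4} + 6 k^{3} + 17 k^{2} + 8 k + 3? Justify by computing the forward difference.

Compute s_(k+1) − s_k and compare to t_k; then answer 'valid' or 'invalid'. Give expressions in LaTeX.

s_(k+1) = -k**5 - k**4 + 7*k**3 + 14*k**2 + 10*k - 4
s_(k+1) − s_k = -5*k**4 + 6*k**3 + 17*k**2 + 8*k + 3
(s_(k+1) − s_k) − t_k = 0

Valid — Δs_k = t_k.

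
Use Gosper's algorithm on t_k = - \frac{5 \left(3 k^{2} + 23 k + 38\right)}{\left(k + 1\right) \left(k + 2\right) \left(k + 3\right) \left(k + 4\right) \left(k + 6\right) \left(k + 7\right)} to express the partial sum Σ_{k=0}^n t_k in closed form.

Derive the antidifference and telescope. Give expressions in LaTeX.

S(n) = \frac{5 \left(- n^{3} - 13 n^{2} - 50 n - 38\right)}{18 \left(n^{3} + 13 n^{2} + 50 n + 56\right)}

The ratio is (k + 1)*(k + 6)*(23*k + 3*(k + 1)**2 + 61)/((k + 5)*(k + 8)*(3*k**2 + 23*k + 38)).
A = k + 1, B = k + 8, C = k**3 + 38*k**2/3 + 51*k + 190/3.
Set up (k + 1)·f(k+1) − (k + 7)·f(k) − (k**3 + 38*k**2/3 + 51*k + 190/3) = 0.
Degrees (1,1,3) ⇒ d ≤ 6.
A polynomial solution: f(k) = k*(k + 2)*(k + 4)*(k + 5)*(k**2 + 10*k + 27)/54.
Certificate R = B(k−1)f/C = k*(k + 2)*(k + 4)*(k + 7)*(k**2 + 10*k + 27)/(18*(3*k**2 + 23*k + 38)) gives s_k = 5*k*(-k**2 - 10*k - 27)/(18*(k**3 + 10*k**2 + 27*k + 18)).
s_(k+1) − s_k = 5*(-3*k**2 - 23*k - 38)/(k**6 + 23*k**5 + 207*k**4 + 925*k**3 + 2144*k**2 + 2412*k + 1008) = t_k.
Telescope: S(n) = s_(n+1) − s_(0) = 5*(-n**3 - 13*n**2 - 50*n - 38)/(18*(n**3 + 13*n**2 + 50*n + 56)) − (0) = 5*(-n**3 - 13*n**2 - 50*n - 38)/(18*(n**3 + 13*n**2 + 50*n + 56)).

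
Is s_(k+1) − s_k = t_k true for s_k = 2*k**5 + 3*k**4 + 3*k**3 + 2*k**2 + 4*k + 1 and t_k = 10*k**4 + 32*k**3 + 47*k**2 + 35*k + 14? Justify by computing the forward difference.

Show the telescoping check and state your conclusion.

Valid — Δs_k = t_k.

s_(k+1) = 2*k**5 + 13*k**4 + 35*k**3 + 49*k**2 + 39*k + 15
s_(k+1) − s_k = 10*k**4 + 32*k**3 + 47*k**2 + 35*k + 14
(s_(k+1) − s_k) − t_k = 0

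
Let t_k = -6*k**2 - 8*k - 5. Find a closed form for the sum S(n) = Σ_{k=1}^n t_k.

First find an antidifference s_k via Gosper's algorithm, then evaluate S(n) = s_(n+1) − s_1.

S(n) = n*(-2*n**2 - 7*n - 10)

The ratio is (6*k**2 + 20*k + 19)/(6*k**2 + 8*k + 5).
Take A(k)=1, B(k)=1, C(k)=k**2 + 4*k/3 + 5/6.
f must satisfy (1)·f(k+1) − (1)·f(k) = k**2 + 4*k/3 + 5/6.
Degrees (0,0,2) ⇒ d ≤ 3.
Match coefficients ⇒ f(k) = k*(2*k**2 + k + 2)/6.
R(k) = B(k−1)·f(k)/C(k) = k*(2*k**2 + k + 2)/(6*k**2 + 8*k + 5); s_k = R·t_k = k*(-2*k**2 - k - 2).
Δs = -6*k**2 - 8*k - 5, as required.
Evaluate: s_(n+1) = -2*n**3 - 7*n**2 - 10*n - 5; subtract s_(1) = -5 ⇒ S(n) = n*(-2*n**2 - 7*n - 10).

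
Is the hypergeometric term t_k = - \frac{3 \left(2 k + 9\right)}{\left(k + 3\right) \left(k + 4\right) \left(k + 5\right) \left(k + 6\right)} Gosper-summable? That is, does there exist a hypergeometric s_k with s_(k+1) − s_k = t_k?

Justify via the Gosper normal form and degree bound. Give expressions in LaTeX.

Yes. s_k = \frac{k \left(- k - 8\right)}{5 \left(k^{2} + 8 k + 15\right)}.

r(k) = (k + 3)*(2*k + 11)/((k + 7)*(2*k + 9)) after simplifying.
Factor: A=k + 3; B=k + 7; C=k + 9/2.
Need (k + 3)·f(k+1) − (k + 6)·f(k) = k + 9/2.
Bound: deg f ≤ 3.
Coefficient equations give f(k) = k*(k + 4)*(k + 8)/30.
So s_k = (B(k−1)f/C)·t_k = (k*(k + 4)*(k + 6)*(k + 8)/(15*(2*k + 9)))·t_k = k*(-k - 8)/(5*(k**2 + 8*k + 15)).
Check: Δs_k = 3*(-2*k - 9)/(k**4 + 18*k**3 + 119*k**2 + 342*k + 360). ✓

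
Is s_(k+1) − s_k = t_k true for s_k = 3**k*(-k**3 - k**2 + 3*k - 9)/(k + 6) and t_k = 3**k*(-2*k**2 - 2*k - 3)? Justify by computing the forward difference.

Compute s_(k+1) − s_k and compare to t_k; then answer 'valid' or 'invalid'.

Invalid: residual 3**(k + 1)*(2*k**3 + 13*k**2 + 17*k + 15)/(k**2 + 13*k + 42) ≠ 0.

s_(k+1) = 3**(k + 1)*(3*k - (k + 1)**3 - (k + 1)**2 - 6)/(k + 7)
s_(k+1) − s_k = 3**k*(-2*k**4 - 22*k**3 - 74*k**2 - 72*k - 81)/(k**2 + 13*k + 42)
(s_(k+1) − s_k) − t_k = 3**(k + 1)*(2*k**3 + 13*k**2 + 17*k + 15)/(k**2 + 13*k + 42)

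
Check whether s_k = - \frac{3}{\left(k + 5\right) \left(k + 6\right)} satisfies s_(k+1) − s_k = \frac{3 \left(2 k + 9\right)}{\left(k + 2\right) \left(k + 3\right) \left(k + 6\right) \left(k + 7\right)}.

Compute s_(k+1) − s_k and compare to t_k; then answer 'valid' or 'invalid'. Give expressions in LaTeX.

Invalid: residual \frac{9 \left(- 3 k - 11\right)}{k^{5} + 23 k^{4} + 203 k^{3} + 853 k^{2} + 1692 k + 1260} ≠ 0.

s_(k+1) = -3/((k + 6)*(k + 7))
s_(k+1) − s_k = 6/(k**3 + 18*k**2 + 107*k + 210)
(s_(k+1) − s_k) − t_k = 9*(-3*k - 11)/(k**5 + 23*k**4 + 203*k**3 + 853*k**2 + 1692*k + 1260)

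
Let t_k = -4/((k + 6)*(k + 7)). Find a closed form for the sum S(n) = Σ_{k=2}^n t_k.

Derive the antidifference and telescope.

S(n) = (1 - n)/(2*(n + 7))

The ratio is (k + 6)/(k + 8).
So A=k + 6 and B=k + 8, with C=1.
Solve (k + 6)·f(k+1) − (k + 7)·f(k) = 1.
Bound: deg f ≤ 1.
Match coefficients ⇒ f(k) = k/6.
So s_k = (B(k−1)f/C)·t_k = (k*(k + 7)/6)·t_k = -2*k/(3*k + 18).
Check: Δs_k = -4/(k**2 + 13*k + 42). ✓
Telescope: S(n) = s_(n+1) − s_(2) = 2*(-n - 1)/(3*(n + 7)) − (-1/6) = (1 - n)/(2*(n + 7)).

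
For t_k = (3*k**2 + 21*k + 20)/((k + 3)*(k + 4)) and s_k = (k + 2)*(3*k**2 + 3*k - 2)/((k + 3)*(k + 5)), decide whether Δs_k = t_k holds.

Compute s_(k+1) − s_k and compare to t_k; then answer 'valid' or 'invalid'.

Invalid: residual 3*(-21*k**2 - 115*k - 108)/(k**4 + 18*k**3 + 119*k**2 + 342*k + 360) ≠ 0.

s_(k+1) = (k + 3)*(3*k + 3*(k + 1)**2 + 1)/((k + 4)*(k + 6))
s_(k+1) − s_k = (3*k**4 + 54*k**3 + 278*k**2 + 505*k + 276)/(k**4 + 18*k**3 + 119*k**2 + 342*k + 360)
(s_(k+1) − s_k) − t_k = 3*(-21*k**2 - 115*k - 108)/(k**4 + 18*k**3 + 119*k**2 + 342*k + 360)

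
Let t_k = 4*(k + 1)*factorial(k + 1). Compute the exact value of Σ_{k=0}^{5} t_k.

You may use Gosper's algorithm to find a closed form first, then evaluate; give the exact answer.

Σ = 20156

t_(k+1)/t_k = (k + 2)**2/(k + 1).
So A=k + 2 and B=1, with C=k + 1.
Need (k + 2)·f(k+1) − (1)·f(k) = k + 1.
From deg A=1, deg B=0, deg C=1: d=0.
A polynomial solution: f(k) = 1.
Get s_k = R·t_k = 4*factorial(k + 1) with R(k) = B(k−1)f(k)/C(k) = 1/(k + 1).
Verify: 4*(k + 1)*factorial(k + 1) matches t_k.
Telescoping: Σ = s_(6) − s_(0) = 20160 − (4) = 20156.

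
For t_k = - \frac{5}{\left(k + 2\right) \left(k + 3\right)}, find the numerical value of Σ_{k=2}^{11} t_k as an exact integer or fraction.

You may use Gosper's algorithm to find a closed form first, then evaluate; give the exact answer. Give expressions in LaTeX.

r(k) = (k + 2)/(k + 4) after simplifying.
Take A(k)=k + 2, B(k)=k + 4, C(k)=1.
Need (k + 2)·f(k+1) − (k + 3)·f(k) = 1.
Bound: deg f ≤ 1.
Match coefficients ⇒ f(k) = k/2.
R(k) = B(k−1)·f(k)/C(k) = k*(k + 3)/2; s_k = R·t_k = -5*k/(2*k + 4).
Check: Δs_k = -5/(k**2 + 5*k + 6). ✓
Telescoping: Σ = s_(12) − s_(2) = -15/7 − (-5/4) = -25/28.

Σ = -25/28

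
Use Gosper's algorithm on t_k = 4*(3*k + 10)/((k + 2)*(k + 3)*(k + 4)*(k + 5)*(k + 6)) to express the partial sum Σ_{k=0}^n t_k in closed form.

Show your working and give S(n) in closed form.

Compute t_(k+1)/t_k: get (k + 2)*(3*k + 13)/((k + 7)*(3*k + 10)).
Factor: A=k + 2; B=k + 7; C=k + 10/3.
Solve (k + 2)·f(k+1) − (k + 6)·f(k) = k + 10/3.
Degrees (1,1,1) ⇒ d ≤ 4.
Solving with deg f ≤ 4: f(k) = k*(k + 3)*(k**2 + 11*k + 38)/120.
R(k) = B(k−1)·f(k)/C(k) = k*(k + 3)*(k + 6)*(k**2 + 11*k + 38)/(40*(3*k + 10)); s_k = R·t_k = k*(k**2 + 11*k + 38)/(10*(k**3 + 11*k**2 + 38*k + 40)).
s_(k+1) − s_k = 4*(3*k + 10)/(k**5 + 20*k**4 + 155*k**3 + 580*k**2 + 1044*k + 720) = t_k.
s_(n+1) = (n**3 + 14*n**2 + 63*n + 50)/(10*(n**3 + 14*n**2 + 63*n + 90)) and s_(0) = 0, so S(n) = (n**3 + 14*n**2 + 63*n + 50)/(10*(n**3 + 14*n**2 + 63*n + 90)).

S(n) = (n**3 + 14*n**2 + 63*n + 50)/(10*(n**3 + 14*n**2 + 63*n + 90))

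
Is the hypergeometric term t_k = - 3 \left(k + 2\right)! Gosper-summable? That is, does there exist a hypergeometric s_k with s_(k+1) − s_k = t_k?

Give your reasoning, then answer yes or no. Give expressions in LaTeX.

No. Not Gosper-summable.

The ratio is k + 3.
A = k + 3, B = 1, C = 1.
Key eq: (k + 3)·f(k+1) = (1)·f(k) + (1).
From deg A=1, deg B=0, deg C=0: d=-1.
deg f ≤ -1 is impossible — no certificate.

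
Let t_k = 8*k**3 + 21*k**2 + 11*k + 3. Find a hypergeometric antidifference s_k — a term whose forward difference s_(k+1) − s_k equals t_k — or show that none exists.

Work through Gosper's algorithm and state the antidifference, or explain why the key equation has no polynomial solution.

The ratio is (8*k**3 + 45*k**2 + 77*k + 43)/(8*k**3 + 21*k**2 + 11*k + 3).
So A=1 and B=1, with C=k**3 + 21*k**2/8 + 11*k/8 + 3/8.
f must satisfy (1)·f(k+1) − (1)·f(k) = k**3 + 21*k**2/8 + 11*k/8 + 3/8.
deg f ≤ 4 (via 0,0,3).
Solve for f: f(k) = k*(2*k**3 + 3*k**2 - 3*k + 1)/8 (degree 4 ≤ 4).
R(k) = B(k−1)·f(k)/C(k) = k*(2*k**3 + 3*k**2 - 3*k + 1)/(8*k**3 + 21*k**2 + 11*k + 3); s_k = R·t_k = k*(2*k**3 + 3*k**2 - 3*k + 1).
Verify: 8*k**3 + 21*k**2 + 11*k + 3 matches t_k.

s_k = k*(2*k**3 + 3*k**2 - 3*k + 1)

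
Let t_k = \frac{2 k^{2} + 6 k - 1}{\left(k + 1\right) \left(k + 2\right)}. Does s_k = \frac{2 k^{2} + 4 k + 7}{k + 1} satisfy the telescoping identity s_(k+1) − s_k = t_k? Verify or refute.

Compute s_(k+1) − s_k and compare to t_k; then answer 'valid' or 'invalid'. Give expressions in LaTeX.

Valid: the claim telescopes to t_k.

s_(k+1) = (2*k**2 + 8*k + 13)/(k + 2)
s_(k+1) − s_k = (2*k**2 + 6*k - 1)/(k**2 + 3*k + 2)
(s_(k+1) − s_k) − t_k = 0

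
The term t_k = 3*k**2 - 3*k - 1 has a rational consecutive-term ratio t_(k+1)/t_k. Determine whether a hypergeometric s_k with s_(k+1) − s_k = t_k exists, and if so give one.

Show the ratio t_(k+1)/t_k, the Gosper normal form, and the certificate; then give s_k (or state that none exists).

s_k = k*(k**2 - 3*k + 1)

t_(k+1)/t_k = (3*k**2 + 3*k - 1)/(3*k**2 - 3*k - 1).
Factor: A=1; B=1; C=k**2 - k - 1/3.
Need (1)·f(k+1) − (1)·f(k) = k**2 - k - 1/3.
Degrees (0,0,2) ⇒ d ≤ 3.
Solve for f: f(k) = k*(k**2 - 3*k + 1)/3 (degree 3 ≤ 3).
R(k) = B(k−1)·f(k)/C(k) = k*(k**2 - 3*k + 1)/(3*k**2 - 3*k - 1); s_k = R·t_k = k*(k**2 - 3*k + 1).
s_(k+1) − s_k = 3*k**2 - 3*k - 1 = t_k.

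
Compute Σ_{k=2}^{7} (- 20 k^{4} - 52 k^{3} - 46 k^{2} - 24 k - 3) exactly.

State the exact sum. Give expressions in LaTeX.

Σ = -141276

r(k) = (20*k**4 + 132*k**3 + 322*k**2 + 352*k + 145)/(20*k**4 + 52*k**3 + 46*k**2 + 24*k + 3) after simplifying.
So A=1 and B=1, with C=k**4 + 13*k**3/5 + 23*k**2/10 + 6*k/5 + 3/20.
Solve (1)·f(k+1) − (1)·f(k) = k**4 + 13*k**3/5 + 23*k**2/10 + 6*k/5 + 3/20.
Bound: deg f ≤ 5.
Solve for f: f(k) = k*(4*k**4 + 3*k**3 - 4*k**2 + 2*k - 2)/20 (degree 5 ≤ 5).
Certificate R = B(k−1)f/C = k*(4*k**4 + 3*k**3 - 4*k**2 + 2*k - 2)/(20*k**4 + 52*k**3 + 46*k**2 + 24*k + 3) gives s_k = k*(-4*k**4 - 3*k**3 + 4*k**2 - 2*k + 2).
Δs = -20*k**4 - 52*k**3 - 46*k**2 - 24*k - 3, as required.
Σ_(k=2)^(7) t_k = s_(8) − s_(2) = -141424 − (-148) = -141276.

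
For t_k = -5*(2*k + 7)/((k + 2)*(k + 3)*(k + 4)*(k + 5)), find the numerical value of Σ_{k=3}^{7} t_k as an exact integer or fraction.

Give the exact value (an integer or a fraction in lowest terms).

Compute t_(k+1)/t_k: get (k + 2)*(2*k + 9)/((k + 6)*(2*k + 7)).
A = k + 2, B = k + 6, C = k + 7/2.
Key eq: (k + 2)·f(k+1) = (k + 5)·f(k) + (k + 7/2).
Degrees (1,1,1) ⇒ d ≤ 3.
Solving with deg f ≤ 3: f(k) = k*(k + 3)*(k + 6)/16.
Certificate R = B(k−1)f/C = k*(k + 3)*(k + 5)*(k + 6)/(8*(2*k + 7)) gives s_k = 5*k*(-k - 6)/(8*(k**2 + 6*k + 8)).
Verify: 5*(-2*k - 7)/(k**4 + 14*k**3 + 71*k**2 + 154*k + 120) matches t_k.
Σ_(k=3)^(7) t_k = s_(8) − s_(3) = -7/12 − (-27/56) = -17/168.

Σ = -17/168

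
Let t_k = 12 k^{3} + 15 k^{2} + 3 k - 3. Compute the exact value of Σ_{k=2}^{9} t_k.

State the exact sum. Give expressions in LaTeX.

The ratio is (k + 4*(k + 1)**3 + 5*(k + 1)**2)/(4*k**3 + 5*k**2 + k - 1).
Factor: A=1; B=1; C=k**3 + 5*k**2/4 + k/4 - 1/4.
f must satisfy (1)·f(k+1) − (1)·f(k) = k**3 + 5*k**2/4 + k/4 - 1/4.
d = 4 from the (0,0,3) case.
Coefficient equations give f(k) = k*(3*k**3 - k**2 - 3*k - 2)/12.
Get s_k = R·t_k = k*(3*k**3 - k**2 - 3*k - 2) with R(k) = B(k−1)f(k)/C(k) = k*(3*k**3 - k**2 - 3*k - 2)/(3*(4*k**3 + 5*k**2 + k - 1)).
Check: Δs_k = 12*k**3 + 15*k**2 + 3*k - 3. ✓
Sum = s_(10) − s_(2); s_(10) = 28680, s_(2) = 24 ⇒ 28656.

Σ = 28656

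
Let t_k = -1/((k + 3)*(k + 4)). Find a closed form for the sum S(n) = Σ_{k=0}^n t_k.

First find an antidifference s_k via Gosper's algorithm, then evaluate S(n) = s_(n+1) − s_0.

t_(k+1)/t_k = (k + 3)/(k + 5).
So A=k + 3 and B=k + 5, with C=1.
f must satisfy (k + 3)·f(k+1) − (k + 4)·f(k) = 1.
From deg A=1, deg B=1, deg C=0: d=1.
A polynomial solution: f(k) = k/3.
Certificate R = B(k−1)f/C = k*(k + 4)/3 gives s_k = -k/(3*k + 9).
Check: Δs_k = -1/(k**2 + 7*k + 12). ✓
Evaluate: s_(n+1) = (-n - 1)/(3*(n + 4)); subtract s_(0) = 0 ⇒ S(n) = (-n - 1)/(3*(n + 4)).

S(n) = (-n - 1)/(3*(n + 4))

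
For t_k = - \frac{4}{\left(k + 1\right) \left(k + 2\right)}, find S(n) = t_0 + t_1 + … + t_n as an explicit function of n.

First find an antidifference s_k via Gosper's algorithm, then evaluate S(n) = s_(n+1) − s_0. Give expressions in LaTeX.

S(n) = \frac{4 \left(- n - 1\right)}{n + 2}

The ratio is (k + 1)/(k + 3).
Gosper form: A/B · C(k+1)/C(k) with A=k + 1, B=k + 3, C=1.
Key eq: (k + 1)·f(k+1) = (k + 2)·f(k) + (1).
From deg A=1, deg B=1, deg C=0: d=1.
Solve for f: f(k) = k (degree 1 ≤ 1).
Then R = B(k−1)f/C = k*(k + 2), so s_k = R(k)·t_k = -4*k/(k + 1).
Verify: -4/(k**2 + 3*k + 2) matches t_k.
s_(n+1) = 4*(-n - 1)/(n + 2) and s_(0) = 0, so S(n) = 4*(-n - 1)/(n + 2).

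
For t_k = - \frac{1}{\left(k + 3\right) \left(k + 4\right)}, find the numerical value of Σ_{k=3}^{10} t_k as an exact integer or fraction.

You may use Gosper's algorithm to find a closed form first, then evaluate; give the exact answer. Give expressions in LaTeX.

r(k) = (k + 3)/(k + 5) after simplifying.
So A=k + 3 and B=k + 5, with C=1.
Key eq: (k + 3)·f(k+1) = (k + 4)·f(k) + (1).
Degrees (1,1,0) ⇒ d ≤ 1.
Solving with deg f ≤ 1: f(k) = k/3.
So s_k = (B(k−1)f/C)·t_k = (k*(k + 4)/3)·t_k = -k/(3*k + 9).
Check: Δs_k = -1/(k**2 + 7*k + 12). ✓
Telescoping: Σ = s_(11) − s_(3) = -11/42 − (-1/6) = -2/21.

Σ = -2/21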